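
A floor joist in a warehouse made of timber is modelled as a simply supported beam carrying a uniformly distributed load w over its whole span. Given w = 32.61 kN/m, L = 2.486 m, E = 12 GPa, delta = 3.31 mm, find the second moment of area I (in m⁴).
Model: a simply supported beam carrying a uniformly distributed load w over its whole span, so delta = (5·w·L^4) / (384·E·I).
Solve for I: I = (5·w·L^4) / (384·delta·E).
Convert to SI units:
  w = 32.61 kN/m = 32610 N/m
  E = 12 GPa = 1.2 × 10¹⁰ Pa
  delta = 3.31 mm = 0.00331 m
Substitute:
  I = (5 × 32610 × 2.486^4) / (384 × 0.00331 × (1.2 × 10¹⁰))
  I = 0.0004083 m⁴
Final answer: I = 0.0004083 m⁴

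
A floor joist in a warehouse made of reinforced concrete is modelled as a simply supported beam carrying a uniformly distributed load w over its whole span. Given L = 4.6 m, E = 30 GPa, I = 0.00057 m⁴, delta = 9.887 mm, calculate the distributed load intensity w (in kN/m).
Model: a simply supported beam carrying a uniformly distributed load w over its whole span, so delta = (5·w·L^4) / (384·E·I).
Solve for w: w = (384·delta·E·I) / (5·L^4).
Convert to SI units:
  E = 30 GPa = 3 × 10¹⁰ Pa
  delta = 9.887 mm = 0.009887 m
Substitute:
  w = (384 × 0.009887 × (3 × 10¹⁰) × 0.00057) / (5 × 4.6^4)
  w = 29000 N/m
Convert: w = 29000 N/m = 29 kN/m
Final answer: w = 29 kN/m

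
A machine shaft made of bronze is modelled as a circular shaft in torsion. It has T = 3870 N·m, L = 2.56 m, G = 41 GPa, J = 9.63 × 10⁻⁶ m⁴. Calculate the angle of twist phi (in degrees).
Model: a circular shaft in torsion, so phi = (T·L) / (G·J).
Convert to SI units:
  G = 41 GPa = 4.1 × 10¹⁰ Pa
Substitute:
  phi = (3870 × 2.56) / ((4.1 × 10¹⁰) × (9.63 × 10⁻⁶))
  phi = 0.02509 rad
Convert to degrees: phi = 0.02509 × 180/π = 1.438°
Final answer: phi = 1.438°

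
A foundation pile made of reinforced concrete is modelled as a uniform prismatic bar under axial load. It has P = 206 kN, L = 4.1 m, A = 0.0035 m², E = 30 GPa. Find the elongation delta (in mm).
Model: a uniform prismatic bar under axial load, so delta = (P·L) / (A·E).
Convert to SI units:
  P = 206 kN = 206000 N
  E = 30 GPa = 3 × 10¹⁰ Pa
Substitute:
  delta = (206000 × 4.1) / (0.0035 × (3 × 10¹⁰))
  delta = 0.008044 m
Convert: delta = 0.008044 m = 8.044 mm
Final answer: delta = 8.044 mm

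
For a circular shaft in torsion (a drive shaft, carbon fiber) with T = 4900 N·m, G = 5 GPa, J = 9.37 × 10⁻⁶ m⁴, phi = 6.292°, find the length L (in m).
Model: a circular shaft in torsion, so phi = (T·L) / (G·J).
Solve for L: L = (phi·G·J) / T.
Convert to SI units:
  G = 5 GPa = 5 × 10⁹ Pa
  phi = 6.292° = 0.1098 rad
Substitute:
  L = (0.1098 × (5 × 10⁹) × (9.37 × 10⁻⁶)) / 4900
  L = 1.05 m
Final answer: L = 1.05 m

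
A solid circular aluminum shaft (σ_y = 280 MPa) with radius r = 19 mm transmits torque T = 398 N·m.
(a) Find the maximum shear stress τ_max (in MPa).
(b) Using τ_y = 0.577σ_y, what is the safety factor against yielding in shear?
(a) For a solid circular shaft, τ_max = T·r/J with J = π·r^4/2, i.e. τ_max = 2·T / (π·r^3). Convert r = 19 mm = 0.019 m.
  τ_max = (2 × 398) / (π × 0.019^3) = 3.694 × 10⁷ Pa = 36.94 MPa
(b) τ_y = 0.577 × 280 = 161.56 MPa
  SF = τ_y/τ_max = 161.56 / 36.94 = 4.374
Final answer: (a) τ_max = 36.94 MPa, (b) SF = 4.374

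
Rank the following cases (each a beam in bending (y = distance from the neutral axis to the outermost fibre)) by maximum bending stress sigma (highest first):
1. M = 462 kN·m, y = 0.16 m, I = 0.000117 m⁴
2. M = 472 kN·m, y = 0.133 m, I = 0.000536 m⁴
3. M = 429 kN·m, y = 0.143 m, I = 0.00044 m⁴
Model: a beam in bending (y = distance from the neutral axis to the outermost fibre), so sigma = (M·y) / I (SI units).
  Case 1: sigma = (462000 × 0.16) / 0.000117 = 6.318 × 10⁸ Pa = 631.8 MPa
  Case 2: sigma = (472000 × 0.133) / 0.000536 = 1.171 × 10⁸ Pa = 117.1 MPa
  Case 3: sigma = (429000 × 0.143) / 0.00044 = 1.394 × 10⁸ Pa = 139.4 MPa
Ordering: 631.8 MPa (case 1) > 139.4 MPa (case 3) > 117.1 MPa (case 2)
Final answer: 1, 3, 2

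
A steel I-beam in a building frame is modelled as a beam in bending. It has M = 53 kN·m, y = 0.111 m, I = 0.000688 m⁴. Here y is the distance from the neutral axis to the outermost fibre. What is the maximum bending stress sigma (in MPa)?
Model: a beam in bending, so sigma = (M·y) / I.
Convert to SI units:
  M = 53 kN·m = 53000 N·m
Substitute:
  sigma = (53000 × 0.111) / 0.000688
  sigma = 8.551 × 10⁶ Pa
Convert: sigma = 8.551 × 10⁶ Pa = 8.551 MPa
Final answer: sigma = 8.551 MPa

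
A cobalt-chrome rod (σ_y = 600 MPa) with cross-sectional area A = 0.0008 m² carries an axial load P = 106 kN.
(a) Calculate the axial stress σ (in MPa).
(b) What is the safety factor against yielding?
(a) Axial stress σ = P/A. Convert P = 106 kN = 106000 N.
  σ = 106000 / 0.0008 = 1.325 × 10⁸ Pa = 132.5 MPa
(b) Safety factor SF = σ_y/σ = 600 / 132.5 = 4.528
Final answer: (a) σ = 132.5 MPa, (b) SF = 4.528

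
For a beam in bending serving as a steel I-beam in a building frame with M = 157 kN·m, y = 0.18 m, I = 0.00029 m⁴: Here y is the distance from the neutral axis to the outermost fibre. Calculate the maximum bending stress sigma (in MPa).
Model: a beam in bending, so sigma = (M·y) / I.
Convert to SI units:
  M = 157 kN·m = 157000 N·m
Substitute:
  sigma = (157000 × 0.18) / 0.00029
  sigma = 9.745 × 10⁷ Pa
Convert: sigma = 9.745 × 10⁷ Pa = 97.45 MPa
Final answer: sigma = 97.45 MPa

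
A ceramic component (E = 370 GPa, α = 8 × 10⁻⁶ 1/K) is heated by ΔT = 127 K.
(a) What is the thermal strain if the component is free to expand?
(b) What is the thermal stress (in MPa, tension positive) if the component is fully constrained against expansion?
(a) Free thermal strain ε_th = α·ΔT = (8 × 10⁻⁶) × 127 = 0.001016
(b) Fully constrained, the expansion is suppressed, so σ = -E·α·ΔT. Convert E = 370 GPa = 3.7 × 10¹¹ Pa.
  σ = -(3.7 × 10¹¹) × (8 × 10⁻⁶) × 127 = -3.759 × 10⁸ Pa = -375.9 MPa (compressive)
Final answer: (a) ε_th = 0.001016, (b) σ = -375.9 MPa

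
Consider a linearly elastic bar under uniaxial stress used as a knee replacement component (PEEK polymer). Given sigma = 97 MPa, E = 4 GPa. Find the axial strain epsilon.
Model: a linearly elastic bar under uniaxial stress, so epsilon = sigma / E.
Convert to SI units:
  sigma = 97 MPa = 9.7 × 10⁷ Pa
  E = 4 GPa = 4 × 10⁹ Pa
Substitute:
  epsilon = (9.7 × 10⁷) / (4 × 10⁹)
  epsilon = 0.02425
Final answer: epsilon = 0.02425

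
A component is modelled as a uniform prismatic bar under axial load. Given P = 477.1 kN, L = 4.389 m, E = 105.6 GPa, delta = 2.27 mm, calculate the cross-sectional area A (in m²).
Model: a uniform prismatic bar under axial load, so delta = (P·L) / (A·E).
Solve for A: A = (P·L) / (delta·E).
Convert to SI units:
  P = 477.1 kN = 477100 N
  E = 105.6 GPa = 1.056 × 10¹¹ Pa
  delta = 2.27 mm = 0.00227 m
Substitute:
  A = (477100 × 4.389) / (0.00227 × (1.056 × 10¹¹))
  A = 0.008735 m²
Final answer: A = 0.008735 m²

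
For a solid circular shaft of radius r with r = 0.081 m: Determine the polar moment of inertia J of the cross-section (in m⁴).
Model: a solid circular shaft of radius r, so J = (π·r^4) / 2.
Substitute:
  J = (π × 0.081^4) / 2
  J = 6.762 × 10⁻⁵ m⁴
Final answer: J = 6.762 × 10⁻⁵ m⁴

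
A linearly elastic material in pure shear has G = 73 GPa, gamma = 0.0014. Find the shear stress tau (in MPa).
Model: a linearly elastic material in pure shear, so tau = G·gamma.
Convert to SI units:
  G = 73 GPa = 7.3 × 10¹⁰ Pa
Substitute:
  tau = (7.3 × 10¹⁰) × 0.0014
  tau = 1.022 × 10⁸ Pa
Convert: tau = 1.022 × 10⁸ Pa = 102.2 MPa
Final answer: tau = 102.2 MPa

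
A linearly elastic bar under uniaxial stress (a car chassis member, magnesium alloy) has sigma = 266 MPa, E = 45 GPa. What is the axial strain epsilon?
Model: a linearly elastic bar under uniaxial stress, so epsilon = sigma / E.
Convert to SI units:
  sigma = 266 MPa = 2.66 × 10⁸ Pa
  E = 45 GPa = 4.5 × 10¹⁰ Pa
Substitute:
  epsilon = (2.66 × 10⁸) / (4.5 × 10¹⁰)
  epsilon = 0.005911
Final answer: epsilon = 0.005911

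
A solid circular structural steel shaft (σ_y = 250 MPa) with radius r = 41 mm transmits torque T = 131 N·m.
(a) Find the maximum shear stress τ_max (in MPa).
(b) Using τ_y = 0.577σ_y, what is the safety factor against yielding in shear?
(a) For a solid circular shaft, τ_max = T·r/J with J = π·r^4/2, i.e. τ_max = 2·T / (π·r^3). Convert r = 41 mm = 0.041 m.
  τ_max = (2 × 131) / (π × 0.041^3) = 1.21 × 10⁶ Pa = 1.21 MPa
(b) τ_y = 0.577 × 250 = 144.25 MPa
  SF = τ_y/τ_max = 144.25 / 1.21 = 119.2
Final answer: (a) τ_max = 1.21 MPa, (b) SF = 119.2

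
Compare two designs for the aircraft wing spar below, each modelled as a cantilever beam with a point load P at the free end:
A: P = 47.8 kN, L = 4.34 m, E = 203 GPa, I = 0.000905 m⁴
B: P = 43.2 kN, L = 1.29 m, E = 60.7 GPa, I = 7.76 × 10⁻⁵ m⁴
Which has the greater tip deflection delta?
Model: a cantilever beam with a point load P at the free end, so delta = (P·L^3) / (3·E·I) (SI units).
  A: delta = (47800 × 4.34^3) / (3 × (2.03 × 10¹¹) × 0.000905) = 0.00709 m = 7.09 mm
  B: delta = (43200 × 1.29^3) / (3 × (6.07 × 10¹⁰) × (7.76 × 10⁻⁵)) = 0.006563 m = 6.563 mm
7.09 mm > 6.563 mm, so A is larger.
Final answer: A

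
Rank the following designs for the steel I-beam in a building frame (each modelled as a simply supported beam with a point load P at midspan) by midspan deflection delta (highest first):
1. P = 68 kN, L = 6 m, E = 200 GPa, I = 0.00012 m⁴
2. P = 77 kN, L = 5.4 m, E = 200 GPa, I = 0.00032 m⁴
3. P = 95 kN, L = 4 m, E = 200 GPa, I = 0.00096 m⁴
Model: a simply supported beam with a point load P at midspan, so delta = (P·L^3) / (48·E·I) (SI units).
  Case 1: delta = (68000 × 6^3) / (48 × (2 × 10¹¹) × 0.00012) = 0.01275 m = 12.75 mm
  Case 2: delta = (77000 × 5.4^3) / (48 × (2 × 10¹¹) × 0.00032) = 0.003947 m = 3.947 mm
  Case 3: delta = (95000 × 4^3) / (48 × (2 × 10¹¹) × 0.00096) = 0.0006597 m = 0.6597 mm
Ordering: 12.75 mm (case 1) > 3.947 mm (case 2) > 0.6597 mm (case 3)
Final answer: 1, 2, 3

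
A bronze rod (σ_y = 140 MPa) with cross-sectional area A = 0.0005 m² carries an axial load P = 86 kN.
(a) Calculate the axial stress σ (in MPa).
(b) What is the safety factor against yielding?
(a) Axial stress σ = P/A. Convert P = 86 kN = 86000 N.
  σ = 86000 / 0.0005 = 1.72 × 10⁸ Pa = 172 MPa
(b) Safety factor SF = σ_y/σ = 140 / 172 = 0.814
Final answer: (a) σ = 172 MPa, (b) SF = 0.814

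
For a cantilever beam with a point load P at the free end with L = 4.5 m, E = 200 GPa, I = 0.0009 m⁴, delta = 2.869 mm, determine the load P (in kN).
Model: a cantilever beam with a point load P at the free end, so delta = (P·L^3) / (3·E·I).
Solve for P: P = (3·delta·E·I) / L^3.
Convert to SI units:
  E = 200 GPa = 2 × 10¹¹ Pa
  delta = 2.869 mm = 0.002869 m
Substitute:
  P = (3 × 0.002869 × (2 × 10¹¹) × 0.0009) / 4.5^3
  P = 17000 N
Convert: P = 17000 N = 17 kN
Final answer: P = 17 kN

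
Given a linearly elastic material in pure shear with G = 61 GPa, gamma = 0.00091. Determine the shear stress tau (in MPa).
Model: a linearly elastic material in pure shear, so tau = G·gamma.
Convert to SI units:
  G = 61 GPa = 6.1 × 10¹⁰ Pa
Substitute:
  tau = (6.1 × 10¹⁰) × 0.00091
  tau = 5.551 × 10⁷ Pa
Convert: tau = 5.551 × 10⁷ Pa = 55.51 MPa
Final answer: tau = 55.51 MPa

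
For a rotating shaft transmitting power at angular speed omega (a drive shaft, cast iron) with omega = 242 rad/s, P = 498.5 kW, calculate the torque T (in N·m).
Model: a rotating shaft transmitting power at angular speed omega, so P = T·omega.
Solve for T: T = P / omega.
Convert to SI units:
  P = 498.5 kW = 498500 W
Substitute:
  T = 498500 / 242
  T = 2060 N·m
Final answer: T = 2060 N·m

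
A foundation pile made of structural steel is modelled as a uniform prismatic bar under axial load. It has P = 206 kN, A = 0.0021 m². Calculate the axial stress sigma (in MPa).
Model: a uniform prismatic bar under axial load, so sigma = P / A.
Convert to SI units:
  P = 206 kN = 206000 N
Substitute:
  sigma = 206000 / 0.0021
  sigma = 9.81 × 10⁷ Pa
Convert: sigma = 9.81 × 10⁷ Pa = 98.1 MPa
Final answer: sigma = 98.1 MPa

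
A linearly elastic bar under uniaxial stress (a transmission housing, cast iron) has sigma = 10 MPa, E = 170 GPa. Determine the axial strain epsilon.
Model: a linearly elastic bar under uniaxial stress, so epsilon = sigma / E.
Convert to SI units:
  sigma = 10 MPa = 1 × 10⁷ Pa
  E = 170 GPa = 1.7 × 10¹¹ Pa
Substitute:
  epsilon = (1 × 10⁷) / (1.7 × 10¹¹)
  epsilon = 5.882 × 10⁻⁵
Final answer: epsilon = 5.882 × 10⁻⁵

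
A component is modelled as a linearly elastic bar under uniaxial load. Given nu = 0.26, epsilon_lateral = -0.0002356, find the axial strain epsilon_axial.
Model: a linearly elastic bar under uniaxial load, so epsilon_lateral = -nu·epsilon_axial.
Solve for epsilon_axial: epsilon_axial = -epsilon_lateral / nu.
Substitute:
  epsilon_axial = -(-0.0002356) / 0.26
  epsilon_axial = 0.0009062
Final answer: epsilon_axial = 0.0009062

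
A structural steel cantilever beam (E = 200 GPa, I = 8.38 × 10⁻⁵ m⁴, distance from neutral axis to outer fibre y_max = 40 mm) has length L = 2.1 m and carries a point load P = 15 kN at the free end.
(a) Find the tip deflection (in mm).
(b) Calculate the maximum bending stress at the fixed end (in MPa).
(a) Tip deflection of a cantilever with an end point load: δ = P·L^3 / (3·E·I). Convert P = 15 kN = 15000 N, E = 200 GPa = 2 × 10¹¹ Pa.
  δ = (15000 × 2.1^3) / (3 × (2 × 10¹¹) × (8.38 × 10⁻⁵)) = 0.002763 m = 2.763 mm
(b) Maximum bending moment at the fixed end: M = P·L = 15000 × 2.1 = 31500 N·m. Convert y_max = 40 mm = 0.04 m.
  σ = M·y_max / I = (31500 × 0.04) / (8.38 × 10⁻⁵) = 1.504 × 10⁷ Pa = 15.04 MPa
Final answer: (a) δ = 2.763 mm, (b) σ = 15.04 MPa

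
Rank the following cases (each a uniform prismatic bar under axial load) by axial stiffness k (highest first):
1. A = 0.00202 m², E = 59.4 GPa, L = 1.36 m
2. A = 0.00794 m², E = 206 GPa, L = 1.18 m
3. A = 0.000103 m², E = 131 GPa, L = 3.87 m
Model: a uniform prismatic bar under axial load, so k = (A·E) / L (SI units).
  Case 1: k = (0.00202 × (5.94 × 10¹⁰)) / 1.36 = 8.823 × 10⁷ N/m = 88.23 MN/m
  Case 2: k = (0.00794 × (2.06 × 10¹¹)) / 1.18 = 1.386 × 10⁹ N/m = 1386 MN/m
  Case 3: k = (0.000103 × (1.31 × 10¹¹)) / 3.87 = 3.487 × 10⁶ N/m = 3.487 MN/m
Ordering: 1386 MN/m (case 2) > 88.23 MN/m (case 1) > 3.487 MN/m (case 3)
Final answer: 2, 1, 3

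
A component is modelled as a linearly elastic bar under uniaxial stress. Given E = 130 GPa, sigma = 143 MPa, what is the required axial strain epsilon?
Model: a linearly elastic bar under uniaxial stress, so sigma = E·epsilon.
Solve for epsilon: epsilon = sigma / E.
Convert to SI units:
  E = 130 GPa = 1.3 × 10¹¹ Pa
  sigma = 143 MPa = 1.43 × 10⁸ Pa
Substitute:
  epsilon = (1.43 × 10⁸) / (1.3 × 10¹¹)
  epsilon = 0.0011
Final answer: epsilon = 0.0011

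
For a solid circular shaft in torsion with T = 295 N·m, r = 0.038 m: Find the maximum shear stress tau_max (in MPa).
Model: a solid circular shaft in torsion, so tau_max = (2·T) / (π·r^3).
Substitute:
  tau_max = (2 × 295) / (π × 0.038^3)
  tau_max = 3.423 × 10⁶ Pa
Convert: tau_max = 3.423 × 10⁶ Pa = 3.423 MPa
Final answer: tau_max = 3.423 MPa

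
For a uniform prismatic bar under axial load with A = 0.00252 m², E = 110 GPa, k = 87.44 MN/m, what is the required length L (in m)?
Model: a uniform prismatic bar under axial load, so k = (A·E) / L.
Solve for L: L = (A·E) / k.
Convert to SI units:
  E = 110 GPa = 1.1 × 10¹¹ Pa
  k = 87.44 MN/m = 8.744 × 10⁷ N/m
Substitute:
  L = (0.00252 × (1.1 × 10¹¹)) / (8.744 × 10⁷)
  L = 3.17 m
Final answer: L = 3.17 m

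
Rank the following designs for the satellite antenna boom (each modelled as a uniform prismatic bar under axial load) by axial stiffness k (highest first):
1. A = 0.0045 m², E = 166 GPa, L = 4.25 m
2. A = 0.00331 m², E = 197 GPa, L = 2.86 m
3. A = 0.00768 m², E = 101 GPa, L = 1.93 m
Model: a uniform prismatic bar under axial load, so k = (A·E) / L (SI units).
  Case 1: k = (0.0045 × (1.66 × 10¹¹)) / 4.25 = 1.758 × 10⁸ N/m = 175.8 MN/m
  Case 2: k = (0.00331 × (1.97 × 10¹¹)) / 2.86 = 2.28 × 10⁸ N/m = 228 MN/m
  Case 3: k = (0.00768 × (1.01 × 10¹¹)) / 1.93 = 4.019 × 10⁸ N/m = 401.9 MN/m
Ordering: 401.9 MN/m (case 3) > 228 MN/m (case 2) > 175.8 MN/m (case 1)
Final answer: 3, 2, 1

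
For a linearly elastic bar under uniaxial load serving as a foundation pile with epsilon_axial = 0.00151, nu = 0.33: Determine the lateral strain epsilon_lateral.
Model: a linearly elastic bar under uniaxial load, so epsilon_lateral = -nu·epsilon_axial.
Substitute:
  epsilon_lateral = -(0.33 × 0.00151)
  epsilon_lateral = -0.0004983
Final answer: epsilon_lateral = -0.0004983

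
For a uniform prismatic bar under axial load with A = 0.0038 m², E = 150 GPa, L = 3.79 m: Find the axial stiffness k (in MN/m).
Model: a uniform prismatic bar under axial load, so k = (A·E) / L.
Convert to SI units:
  E = 150 GPa = 1.5 × 10¹¹ Pa
Substitute:
  k = (0.0038 × (1.5 × 10¹¹)) / 3.79
  k = 1.504 × 10⁸ N/m
Convert: k = 1.504 × 10⁸ N/m = 150.4 MN/m
Final answer: k = 150.4 MN/m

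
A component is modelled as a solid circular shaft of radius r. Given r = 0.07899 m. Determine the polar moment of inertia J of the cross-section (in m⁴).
Model: a solid circular shaft of radius r, so J = (π·r^4) / 2.
Substitute:
  J = (π × 0.07899^4) / 2
  J = 6.115 × 10⁻⁵ m⁴
Final answer: J = 6.115 × 10⁻⁵ m⁴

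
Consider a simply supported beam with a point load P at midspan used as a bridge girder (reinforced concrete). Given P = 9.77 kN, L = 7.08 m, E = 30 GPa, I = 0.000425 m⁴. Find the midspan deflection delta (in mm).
Model: a simply supported beam with a point load P at midspan, so delta = (P·L^3) / (48·E·I).
Convert to SI units:
  P = 9.77 kN = 9770 N
  E = 30 GPa = 3 × 10¹⁰ Pa
Substitute:
  delta = (9770 × 7.08^3) / (48 × (3 × 10¹⁰) × 0.000425)
  delta = 0.005666 m
Convert: delta = 0.005666 m = 5.666 mm
Final answer: delta = 5.666 mm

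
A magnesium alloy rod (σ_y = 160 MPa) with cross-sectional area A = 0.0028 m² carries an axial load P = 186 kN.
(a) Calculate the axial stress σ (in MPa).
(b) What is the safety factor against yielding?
(a) Axial stress σ = P/A. Convert P = 186 kN = 186000 N.
  σ = 186000 / 0.0028 = 6.643 × 10⁷ Pa = 66.43 MPa
(b) Safety factor SF = σ_y/σ = 160 / 66.43 = 2.409
Final answer: (a) σ = 66.43 MPa, (b) SF = 2.409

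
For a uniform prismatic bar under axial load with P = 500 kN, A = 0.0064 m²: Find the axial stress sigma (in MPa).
Model: a uniform prismatic bar under axial load, so sigma = P / A.
Convert to SI units:
  P = 500 kN = 500000 N
Substitute:
  sigma = 500000 / 0.0064
  sigma = 7.812 × 10⁷ Pa
Convert: sigma = 7.812 × 10⁷ Pa = 78.12 MPa
Final answer: sigma = 78.12 MPa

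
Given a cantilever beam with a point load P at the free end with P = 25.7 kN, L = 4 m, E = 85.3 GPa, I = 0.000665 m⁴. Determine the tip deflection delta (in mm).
Model: a cantilever beam with a point load P at the free end, so delta = (P·L^3) / (3·E·I).
Convert to SI units:
  P = 25.7 kN = 25700 N
  E = 85.3 GPa = 8.53 × 10¹⁰ Pa
Substitute:
  delta = (25700 × 4^3) / (3 × (8.53 × 10¹⁰) × 0.000665)
  delta = 0.009665 m
Convert: delta = 0.009665 m = 9.665 mm
Final answer: delta = 9.665 mm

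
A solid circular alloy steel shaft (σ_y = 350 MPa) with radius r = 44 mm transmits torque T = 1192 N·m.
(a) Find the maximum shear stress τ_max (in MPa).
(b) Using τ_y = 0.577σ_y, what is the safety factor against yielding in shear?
(a) For a solid circular shaft, τ_max = T·r/J with J = π·r^4/2, i.e. τ_max = 2·T / (π·r^3). Convert r = 44 mm = 0.044 m.
  τ_max = (2 × 1192) / (π × 0.044^3) = 8.908 × 10⁶ Pa = 8.908 MPa
(b) τ_y = 0.577 × 350 = 201.95 MPa
  SF = τ_y/τ_max = 201.95 / 8.908 = 22.67
Final answer: (a) τ_max = 8.908 MPa, (b) SF = 22.67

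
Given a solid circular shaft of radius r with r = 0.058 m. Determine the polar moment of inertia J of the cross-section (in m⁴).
Model: a solid circular shaft of radius r, so J = (π·r^4) / 2.
Substitute:
  J = (π × 0.058^4) / 2
  J = 1.778 × 10⁻⁵ m⁴
Final answer: J = 1.778 × 10⁻⁵ m⁴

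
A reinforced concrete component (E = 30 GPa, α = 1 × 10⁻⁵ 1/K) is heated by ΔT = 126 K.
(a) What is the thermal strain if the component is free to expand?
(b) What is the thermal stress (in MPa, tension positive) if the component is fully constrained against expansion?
(a) Free thermal strain ε_th = α·ΔT = (1 × 10⁻⁵) × 126 = 0.00126
(b) Fully constrained, the expansion is suppressed, so σ = -E·α·ΔT. Convert E = 30 GPa = 3 × 10¹⁰ Pa.
  σ = -(3 × 10¹⁰) × (1 × 10⁻⁵) × 126 = -3.78 × 10⁷ Pa = -37.8 MPa (compressive)
Final answer: (a) ε_th = 0.00126, (b) σ = -37.8 MPa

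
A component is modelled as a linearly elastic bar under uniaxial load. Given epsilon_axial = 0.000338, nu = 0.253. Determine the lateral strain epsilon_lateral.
Model: a linearly elastic bar under uniaxial load, so epsilon_lateral = -nu·epsilon_axial.
Substitute:
  epsilon_lateral = -(0.253 × 0.000338)
  epsilon_lateral = -8.551 × 10⁻⁵
Final answer: epsilon_lateral = -8.551 × 10⁻⁵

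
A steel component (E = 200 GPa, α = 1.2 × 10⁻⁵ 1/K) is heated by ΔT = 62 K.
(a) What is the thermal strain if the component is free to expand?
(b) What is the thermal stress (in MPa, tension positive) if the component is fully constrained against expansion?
(a) Free thermal strain ε_th = α·ΔT = (1.2 × 10⁻⁵) × 62 = 0.000744
(b) Fully constrained, the expansion is suppressed, so σ = -E·α·ΔT. Convert E = 200 GPa = 2 × 10¹¹ Pa.
  σ = -(2 × 10¹¹) × (1.2 × 10⁻⁵) × 62 = -1.488 × 10⁸ Pa = -148.8 MPa (compressive)
Final answer: (a) ε_th = 0.000744, (b) σ = -148.8 MPa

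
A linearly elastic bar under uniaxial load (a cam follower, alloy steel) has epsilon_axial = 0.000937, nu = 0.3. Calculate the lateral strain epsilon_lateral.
Model: a linearly elastic bar under uniaxial load, so epsilon_lateral = -nu·epsilon_axial.
Substitute:
  epsilon_lateral = -(0.3 × 0.000937)
  epsilon_lateral = -0.0002811
Final answer: epsilon_lateral = -0.0002811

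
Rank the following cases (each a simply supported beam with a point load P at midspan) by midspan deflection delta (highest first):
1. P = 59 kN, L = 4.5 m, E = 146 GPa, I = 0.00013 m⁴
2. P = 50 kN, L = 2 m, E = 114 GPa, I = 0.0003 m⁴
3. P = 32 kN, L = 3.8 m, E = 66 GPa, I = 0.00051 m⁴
Model: a simply supported beam with a point load P at midspan, so delta = (P·L^3) / (48·E·I) (SI units).
  Case 1: delta = (59000 × 4.5^3) / (48 × (1.46 × 10¹¹) × 0.00013) = 0.005901 m = 5.901 mm
  Case 2: delta = (50000 × 2^3) / (48 × (1.14 × 10¹¹) × 0.0003) = 0.0002437 m = 0.2437 mm
  Case 3: delta = (32000 × 3.8^3) / (48 × (6.6 × 10¹⁰) × 0.00051) = 0.001087 m = 1.087 mm
Ordering: 5.901 mm (case 1) > 1.087 mm (case 3) > 0.2437 mm (case 2)
Final answer: 1, 3, 2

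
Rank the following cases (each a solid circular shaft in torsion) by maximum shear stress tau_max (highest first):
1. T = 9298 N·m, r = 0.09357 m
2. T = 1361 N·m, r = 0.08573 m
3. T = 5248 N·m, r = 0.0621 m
Model: a solid circular shaft in torsion, so tau_max = (2·T) / (π·r^3) (SI units).
  Case 1: tau_max = (2 × 9298) / (π × 0.09357^3) = 7.225 × 10⁶ Pa = 7.225 MPa
  Case 2: tau_max = (2 × 1361) / (π × 0.08573^3) = 1.375 × 10⁶ Pa = 1.375 MPa
  Case 3: tau_max = (2 × 5248) / (π × 0.0621^3) = 1.395 × 10⁷ Pa = 13.95 MPa
Ordering: 13.95 MPa (case 3) > 7.225 MPa (case 1) > 1.375 MPa (case 2)
Final answer: 3, 1, 2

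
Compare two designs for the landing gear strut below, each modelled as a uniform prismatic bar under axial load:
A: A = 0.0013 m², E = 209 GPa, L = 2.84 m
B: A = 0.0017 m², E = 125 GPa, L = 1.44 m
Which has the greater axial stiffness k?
Model: a uniform prismatic bar under axial load, so k = (A·E) / L (SI units).
  A: k = (0.0013 × (2.09 × 10¹¹)) / 2.84 = 9.567 × 10⁷ N/m = 95.67 MN/m
  B: k = (0.0017 × (1.25 × 10¹¹)) / 1.44 = 1.476 × 10⁸ N/m = 147.6 MN/m
147.6 MN/m > 95.67 MN/m, so B is larger.
Final answer: B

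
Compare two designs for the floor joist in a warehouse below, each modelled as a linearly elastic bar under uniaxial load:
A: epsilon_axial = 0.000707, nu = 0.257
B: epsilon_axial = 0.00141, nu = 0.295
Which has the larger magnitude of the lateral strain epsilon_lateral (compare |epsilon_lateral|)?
Model: a linearly elastic bar under uniaxial load, so epsilon_lateral = -nu·epsilon_axial (SI units).
  A: epsilon_lateral = -(0.257 × 0.000707) = -0.0001817
  B: epsilon_lateral = -(0.295 × 0.00141) = -0.000416
|epsilon_lateral|: A = 0.0001817, B = 0.000416, so B is larger in magnitude.
Final answer: B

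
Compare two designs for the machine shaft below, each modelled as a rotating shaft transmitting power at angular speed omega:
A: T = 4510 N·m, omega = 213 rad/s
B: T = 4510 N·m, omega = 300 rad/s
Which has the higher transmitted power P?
Model: a rotating shaft transmitting power at angular speed omega, so P = T·omega (SI units).
  A: P = 4510 × 213 = 960600 W = 960.6 kW
  B: P = 4510 × 300 = 1.353 × 10⁶ W = 1353 kW
1353 kW > 960.6 kW, so B is larger.
Final answer: B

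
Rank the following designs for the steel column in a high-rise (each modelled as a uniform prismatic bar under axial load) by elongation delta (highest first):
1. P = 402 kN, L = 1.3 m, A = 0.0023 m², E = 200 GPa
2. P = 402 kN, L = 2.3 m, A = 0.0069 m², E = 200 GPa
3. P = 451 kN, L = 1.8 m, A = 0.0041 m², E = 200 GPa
Model: a uniform prismatic bar under axial load, so delta = (P·L) / (A·E) (SI units).
  Case 1: delta = (402000 × 1.3) / (0.0023 × (2 × 10¹¹)) = 0.001136 m = 1.136 mm
  Case 2: delta = (402000 × 2.3) / (0.0069 × (2 × 10¹¹)) = 0.00067 m = 0.67 mm
  Case 3: delta = (451000 × 1.8) / (0.0041 × (2 × 10¹¹)) = 0.00099 m = 0.99 mm
Ordering: 1.136 mm (case 1) > 0.99 mm (case 3) > 0.67 mm (case 2)
Final answer: 1, 3, 2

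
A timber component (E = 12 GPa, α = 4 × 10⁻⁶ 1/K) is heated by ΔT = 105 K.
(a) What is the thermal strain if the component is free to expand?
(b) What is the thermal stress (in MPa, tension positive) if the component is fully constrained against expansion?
(a) Free thermal strain ε_th = α·ΔT = (4 × 10⁻⁶) × 105 = 0.00042
(b) Fully constrained, the expansion is suppressed, so σ = -E·α·ΔT. Convert E = 12 GPa = 1.2 × 10¹⁰ Pa.
  σ = -(1.2 × 10¹⁰) × (4 × 10⁻⁶) × 105 = -5.04 × 10⁶ Pa = -5.04 MPa (compressive)
Final answer: (a) ε_th = 0.00042, (b) σ = -5.04 MPa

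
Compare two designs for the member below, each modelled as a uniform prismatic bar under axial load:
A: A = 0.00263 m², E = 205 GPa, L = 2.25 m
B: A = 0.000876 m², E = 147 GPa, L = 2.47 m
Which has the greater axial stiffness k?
Model: a uniform prismatic bar under axial load, so k = (A·E) / L (SI units).
  A: k = (0.00263 × (2.05 × 10¹¹)) / 2.25 = 2.396 × 10⁸ N/m = 239.6 MN/m
  B: k = (0.000876 × (1.47 × 10¹¹)) / 2.47 = 5.213 × 10⁷ N/m = 52.13 MN/m
239.6 MN/m > 52.13 MN/m, so A is larger.
Final answer: A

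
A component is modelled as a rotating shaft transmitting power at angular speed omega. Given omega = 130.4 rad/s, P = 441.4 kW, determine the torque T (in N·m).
Model: a rotating shaft transmitting power at angular speed omega, so P = T·omega.
Solve for T: T = P / omega.
Convert to SI units:
  P = 441.4 kW = 441400 W
Substitute:
  T = 441400 / 130.4
  T = 3385 N·m
Final answer: T = 3385 N·m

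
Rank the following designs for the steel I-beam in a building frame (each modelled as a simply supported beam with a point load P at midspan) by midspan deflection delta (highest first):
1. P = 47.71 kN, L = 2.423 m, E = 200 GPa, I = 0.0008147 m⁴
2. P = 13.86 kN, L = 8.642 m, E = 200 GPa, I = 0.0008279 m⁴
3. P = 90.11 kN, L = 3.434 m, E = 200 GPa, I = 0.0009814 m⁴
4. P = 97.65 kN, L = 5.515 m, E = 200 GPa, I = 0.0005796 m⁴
Model: a simply supported beam with a point load P at midspan, so delta = (P·L^3) / (48·E·I) (SI units).
  Case 1: delta = (47710 × 2.423^3) / (48 × (2 × 10¹¹) × 0.0008147) = 8.678 × 10⁻⁵ m = 0.08678 mm
  Case 2: delta = (13860 × 8.642^3) / (48 × (2 × 10¹¹) × 0.0008279) = 0.001126 m = 1.126 mm
  Case 3: delta = (90110 × 3.434^3) / (48 × (2 × 10¹¹) × 0.0009814) = 0.0003873 m = 0.3873 mm
  Case 4: delta = (97650 × 5.515^3) / (48 × (2 × 10¹¹) × 0.0005796) = 0.002944 m = 2.944 mm
Ordering: 2.944 mm (case 4) > 1.126 mm (case 2) > 0.3873 mm (case 3) > 0.08678 mm (case 1)
Final answer: 4, 2, 3, 1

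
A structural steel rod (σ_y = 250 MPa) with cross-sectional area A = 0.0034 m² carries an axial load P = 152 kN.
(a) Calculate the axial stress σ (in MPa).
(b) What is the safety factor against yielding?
(a) Axial stress σ = P/A. Convert P = 152 kN = 152000 N.
  σ = 152000 / 0.0034 = 4.471 × 10⁷ Pa = 44.71 MPa
(b) Safety factor SF = σ_y/σ = 250 / 44.71 = 5.592
Final answer: (a) σ = 44.71 MPa, (b) SF = 5.592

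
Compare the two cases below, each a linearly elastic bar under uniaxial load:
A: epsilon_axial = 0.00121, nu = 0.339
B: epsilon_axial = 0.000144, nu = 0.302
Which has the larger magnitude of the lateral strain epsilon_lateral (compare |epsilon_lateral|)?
Model: a linearly elastic bar under uniaxial load, so epsilon_lateral = -nu·epsilon_axial (SI units).
  A: epsilon_lateral = -(0.339 × 0.00121) = -0.0004102
  B: epsilon_lateral = -(0.302 × 0.000144) = -4.349 × 10⁻⁵
|epsilon_lateral|: A = 0.0004102, B = 4.349 × 10⁻⁵, so A is larger in magnitude.
Final answer: A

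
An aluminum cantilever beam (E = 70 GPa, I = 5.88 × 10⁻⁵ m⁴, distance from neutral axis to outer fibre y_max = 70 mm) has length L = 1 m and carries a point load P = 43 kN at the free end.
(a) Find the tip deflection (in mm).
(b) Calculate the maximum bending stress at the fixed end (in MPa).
(a) Tip deflection of a cantilever with an end point load: δ = P·L^3 / (3·E·I). Convert P = 43 kN = 43000 N, E = 70 GPa = 7 × 10¹⁰ Pa.
  δ = (43000 × 1^3) / (3 × (7 × 10¹⁰) × (5.88 × 10⁻⁵)) = 0.003482 m = 3.482 mm
(b) Maximum bending moment at the fixed end: M = P·L = 43000 × 1 = 43000 N·m. Convert y_max = 70 mm = 0.07 m.
  σ = M·y_max / I = (43000 × 0.07) / (5.88 × 10⁻⁵) = 5.119 × 10⁷ Pa = 51.19 MPa
Final answer: (a) δ = 3.482 mm, (b) σ = 51.19 MPa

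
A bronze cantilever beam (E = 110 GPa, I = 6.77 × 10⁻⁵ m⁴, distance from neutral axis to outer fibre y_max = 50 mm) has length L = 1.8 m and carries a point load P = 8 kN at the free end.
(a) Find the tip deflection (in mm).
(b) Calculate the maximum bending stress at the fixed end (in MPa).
(a) Tip deflection of a cantilever with an end point load: δ = P·L^3 / (3·E·I). Convert P = 8 kN = 8000 N, E = 110 GPa = 1.1 × 10¹¹ Pa.
  δ = (8000 × 1.8^3) / (3 × (1.1 × 10¹¹) × (6.77 × 10⁻⁵)) = 0.002088 m = 2.088 mm
(b) Maximum bending moment at the fixed end: M = P·L = 8000 × 1.8 = 14400 N·m. Convert y_max = 50 mm = 0.05 m.
  σ = M·y_max / I = (14400 × 0.05) / (6.77 × 10⁻⁵) = 1.064 × 10⁷ Pa = 10.64 MPa
Final answer: (a) δ = 2.088 mm, (b) σ = 10.64 MPa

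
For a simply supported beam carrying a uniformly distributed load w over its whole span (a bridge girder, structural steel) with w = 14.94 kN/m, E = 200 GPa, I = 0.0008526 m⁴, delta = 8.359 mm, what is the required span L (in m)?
Model: a simply supported beam carrying a uniformly distributed load w over its whole span, so delta = (5·w·L^4) / (384·E·I).
Solve for L: L = ((384·delta·E·I) / (5·w))^(1/4).
Convert to SI units:
  w = 14.94 kN/m = 14940 N/m
  E = 200 GPa = 2 × 10¹¹ Pa
  delta = 8.359 mm = 0.008359 m
Substitute:
  L = ((384 × 0.008359 × (2 × 10¹¹) × 0.0008526) / (5 × 14940))^(1/4)
  L = 9.252 m
Final answer: L = 9.252 m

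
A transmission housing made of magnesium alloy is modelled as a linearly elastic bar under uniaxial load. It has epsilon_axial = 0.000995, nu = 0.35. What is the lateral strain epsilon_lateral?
Model: a linearly elastic bar under uniaxial load, so epsilon_lateral = -nu·epsilon_axial.
Substitute:
  epsilon_lateral = -(0.35 × 0.000995)
  epsilon_lateral = -0.0003482
Final answer: epsilon_lateral = -0.0003482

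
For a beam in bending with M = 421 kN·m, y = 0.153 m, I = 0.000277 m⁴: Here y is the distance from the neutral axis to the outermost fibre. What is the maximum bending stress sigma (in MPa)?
Model: a beam in bending, so sigma = (M·y) / I.
Convert to SI units:
  M = 421 kN·m = 421000 N·m
Substitute:
  sigma = (421000 × 0.153) / 0.000277
  sigma = 2.325 × 10⁸ Pa
Convert: sigma = 2.325 × 10⁸ Pa = 232.5 MPa
Final answer: sigma = 232.5 MPa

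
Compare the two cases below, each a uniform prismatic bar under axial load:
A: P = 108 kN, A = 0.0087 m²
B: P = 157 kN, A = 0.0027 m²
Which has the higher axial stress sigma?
Model: a uniform prismatic bar under axial load, so sigma = P / A (SI units).
  A: sigma = 108000 / 0.0087 = 1.241 × 10⁷ Pa = 12.41 MPa
  B: sigma = 157000 / 0.0027 = 5.815 × 10⁷ Pa = 58.15 MPa
58.15 MPa > 12.41 MPa, so B is larger.
Final answer: B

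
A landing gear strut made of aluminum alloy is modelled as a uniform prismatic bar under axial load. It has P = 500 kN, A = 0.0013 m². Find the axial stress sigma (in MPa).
Model: a uniform prismatic bar under axial load, so sigma = P / A.
Convert to SI units:
  P = 500 kN = 500000 N
Substitute:
  sigma = 500000 / 0.0013
  sigma = 3.846 × 10⁸ Pa
Convert: sigma = 3.846 × 10⁸ Pa = 384.6 MPa
Final answer: sigma = 384.6 MPa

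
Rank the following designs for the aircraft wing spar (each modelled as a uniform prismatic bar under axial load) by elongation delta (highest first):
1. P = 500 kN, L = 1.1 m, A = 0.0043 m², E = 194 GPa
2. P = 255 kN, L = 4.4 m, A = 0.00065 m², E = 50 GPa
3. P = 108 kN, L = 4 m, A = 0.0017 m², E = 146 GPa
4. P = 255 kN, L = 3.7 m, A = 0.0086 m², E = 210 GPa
Model: a uniform prismatic bar under axial load, so delta = (P·L) / (A·E) (SI units).
  Case 1: delta = (500000 × 1.1) / (0.0043 × (1.94 × 10¹¹)) = 0.0006593 m = 0.6593 mm
  Case 2: delta = (255000 × 4.4) / (0.00065 × (5 × 10¹⁰)) = 0.03452 m = 34.52 mm
  Case 3: delta = (108000 × 4) / (0.0017 × (1.46 × 10¹¹)) = 0.001741 m = 1.741 mm
  Case 4: delta = (255000 × 3.7) / (0.0086 × (2.1 × 10¹¹)) = 0.0005224 m = 0.5224 mm
Ordering: 34.52 mm (case 2) > 1.741 mm (case 3) > 0.6593 mm (case 1) > 0.5224 mm (case 4)
Final answer: 2, 3, 1, 4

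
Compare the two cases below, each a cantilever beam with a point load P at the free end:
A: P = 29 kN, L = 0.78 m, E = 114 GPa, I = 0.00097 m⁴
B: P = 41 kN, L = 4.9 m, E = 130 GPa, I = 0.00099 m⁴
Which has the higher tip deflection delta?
Model: a cantilever beam with a point load P at the free end, so delta = (P·L^3) / (3·E·I) (SI units).
  A: delta = (29000 × 0.78^3) / (3 × (1.14 × 10¹¹) × 0.00097) = 4.148 × 10⁻⁵ m = 0.04148 mm
  B: delta = (41000 × 4.9^3) / (3 × (1.3 × 10¹¹) × 0.00099) = 0.01249 m = 12.49 mm
12.49 mm > 0.04148 mm, so B is larger.
Final answer: B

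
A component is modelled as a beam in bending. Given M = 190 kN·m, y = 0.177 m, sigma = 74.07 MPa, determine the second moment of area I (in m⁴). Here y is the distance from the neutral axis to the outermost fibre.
Model: a beam in bending, so sigma = (M·y) / I.
Solve for I: I = (M·y) / sigma.
Convert to SI units:
  M = 190 kN·m = 190000 N·m
  sigma = 74.07 MPa = 7.407 × 10⁷ Pa
Substitute:
  I = (190000 × 0.177) / (7.407 × 10⁷)
  I = 0.000454 m⁴
Final answer: I = 0.000454 m⁴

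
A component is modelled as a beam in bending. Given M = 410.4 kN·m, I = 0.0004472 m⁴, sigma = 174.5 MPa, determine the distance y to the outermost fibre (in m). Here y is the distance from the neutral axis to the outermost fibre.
Model: a beam in bending, so sigma = (M·y) / I.
Solve for y: y = (sigma·I) / M.
Convert to SI units:
  M = 410.4 kN·m = 410400 N·m
  sigma = 174.5 MPa = 1.745 × 10⁸ Pa
Substitute:
  y = ((1.745 × 10⁸) × 0.0004472) / 410400
  y = 0.1901 m
Final answer: y = 0.1901 m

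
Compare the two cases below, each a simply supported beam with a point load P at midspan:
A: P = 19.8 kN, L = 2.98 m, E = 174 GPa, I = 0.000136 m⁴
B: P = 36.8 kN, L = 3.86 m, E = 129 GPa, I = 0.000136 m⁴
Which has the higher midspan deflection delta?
Model: a simply supported beam with a point load P at midspan, so delta = (P·L^3) / (48·E·I) (SI units).
  A: delta = (19800 × 2.98^3) / (48 × (1.74 × 10¹¹) × 0.000136) = 0.0004613 m = 0.4613 mm
  B: delta = (36800 × 3.86^3) / (48 × (1.29 × 10¹¹) × 0.000136) = 0.002513 m = 2.513 mm
2.513 mm > 0.4613 mm, so B is larger.
Final answer: B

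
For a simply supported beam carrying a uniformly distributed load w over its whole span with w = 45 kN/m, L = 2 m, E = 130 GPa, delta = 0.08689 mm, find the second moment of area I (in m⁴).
Model: a simply supported beam carrying a uniformly distributed load w over its whole span, so delta = (5·w·L^4) / (384·E·I).
Solve for I: I = (5·w·L^4) / (384·delta·E).
Convert to SI units:
  w = 45 kN/m = 45000 N/m
  E = 130 GPa = 1.3 × 10¹¹ Pa
  delta = 0.08689 mm = 8.689 × 10⁻⁵ m
Substitute:
  I = (5 × 45000 × 2^4) / (384 × (8.689 × 10⁻⁵) × (1.3 × 10¹¹))
  I = 0.00083 m⁴
Final answer: I = 0.00083 m⁴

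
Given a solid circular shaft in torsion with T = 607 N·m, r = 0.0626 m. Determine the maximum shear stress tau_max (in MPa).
Model: a solid circular shaft in torsion, so tau_max = (2·T) / (π·r^3).
Substitute:
  tau_max = (2 × 607) / (π × 0.0626^3)
  tau_max = 1.575 × 10⁶ Pa
Convert: tau_max = 1.575 × 10⁶ Pa = 1.575 MPa
Final answer: tau_max = 1.575 MPa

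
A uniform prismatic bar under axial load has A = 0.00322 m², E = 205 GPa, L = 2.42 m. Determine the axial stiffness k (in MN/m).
Model: a uniform prismatic bar under axial load, so k = (A·E) / L.
Convert to SI units:
  E = 205 GPa = 2.05 × 10¹¹ Pa
Substitute:
  k = (0.00322 × (2.05 × 10¹¹)) / 2.42
  k = 2.728 × 10⁸ N/m
Convert: k = 2.728 × 10⁸ N/m = 272.8 MN/m
Final answer: k = 272.8 MN/m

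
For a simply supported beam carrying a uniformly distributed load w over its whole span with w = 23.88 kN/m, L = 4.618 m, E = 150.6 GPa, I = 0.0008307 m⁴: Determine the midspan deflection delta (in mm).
Model: a simply supported beam carrying a uniformly distributed load w over its whole span, so delta = (5·w·L^4) / (384·E·I).
Convert to SI units:
  w = 23.88 kN/m = 23880 N/m
  E = 150.6 GPa = 1.506 × 10¹¹ Pa
Substitute:
  delta = (5 × 23880 × 4.618^4) / (384 × (1.506 × 10¹¹) × 0.0008307)
  delta = 0.00113 m
Convert: delta = 0.00113 m = 1.13 mm
Final answer: delta = 1.13 mm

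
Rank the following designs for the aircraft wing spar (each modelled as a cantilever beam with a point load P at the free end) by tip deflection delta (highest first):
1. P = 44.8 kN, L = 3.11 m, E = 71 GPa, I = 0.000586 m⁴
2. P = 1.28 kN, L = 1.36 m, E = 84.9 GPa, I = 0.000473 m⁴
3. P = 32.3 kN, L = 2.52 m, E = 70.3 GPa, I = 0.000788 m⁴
Model: a cantilever beam with a point load P at the free end, so delta = (P·L^3) / (3·E·I) (SI units).
  Case 1: delta = (44800 × 3.11^3) / (3 × (7.1 × 10¹⁰) × 0.000586) = 0.0108 m = 10.8 mm
  Case 2: delta = (1280 × 1.36^3) / (3 × (8.49 × 10¹⁰) × 0.000473) = 2.673 × 10⁻⁵ m = 0.02673 mm
  Case 3: delta = (32300 × 2.52^3) / (3 × (7.03 × 10¹⁰) × 0.000788) = 0.00311 m = 3.11 mm
Ordering: 10.8 mm (case 1) > 3.11 mm (case 3) > 0.02673 mm (case 2)
Final answer: 1, 3, 2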